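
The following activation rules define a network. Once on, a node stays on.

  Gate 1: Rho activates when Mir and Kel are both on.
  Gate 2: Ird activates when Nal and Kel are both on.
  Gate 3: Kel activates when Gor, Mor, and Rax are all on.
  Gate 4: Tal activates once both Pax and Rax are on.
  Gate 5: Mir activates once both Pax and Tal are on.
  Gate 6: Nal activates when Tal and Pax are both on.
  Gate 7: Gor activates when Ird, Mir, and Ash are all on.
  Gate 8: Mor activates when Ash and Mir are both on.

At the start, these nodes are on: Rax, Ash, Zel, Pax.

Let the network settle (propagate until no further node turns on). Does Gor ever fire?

No

Gor would need Ird, Mir, and Ash (Gate 7), but Ird never turns on.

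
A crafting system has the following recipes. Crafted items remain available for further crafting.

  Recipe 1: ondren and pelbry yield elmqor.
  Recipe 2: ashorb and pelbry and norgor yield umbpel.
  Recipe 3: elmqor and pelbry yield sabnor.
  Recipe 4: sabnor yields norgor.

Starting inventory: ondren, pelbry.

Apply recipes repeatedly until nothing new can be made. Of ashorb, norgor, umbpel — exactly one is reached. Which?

Using Recipe 1, ondren and pelbry make elmqor.
Using Recipe 3, elmqor and pelbry make sabnor.
Using Recipe 4, sabnor makes norgor.
umbpel would need ashorb, pelbry, and norgor (Recipe 2), but ashorb is never obtained. No rule produces ashorb, and it is not given.

norgor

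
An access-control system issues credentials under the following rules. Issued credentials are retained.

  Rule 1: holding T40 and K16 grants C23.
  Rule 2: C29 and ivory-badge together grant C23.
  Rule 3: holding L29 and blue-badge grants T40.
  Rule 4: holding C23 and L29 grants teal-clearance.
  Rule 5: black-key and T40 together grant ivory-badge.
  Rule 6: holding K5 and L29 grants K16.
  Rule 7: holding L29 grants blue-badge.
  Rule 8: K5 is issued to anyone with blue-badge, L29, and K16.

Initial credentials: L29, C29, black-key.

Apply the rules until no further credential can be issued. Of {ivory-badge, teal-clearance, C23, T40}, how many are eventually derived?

4

Holding L29 grants blue-badge (Rule 7).
Holding L29 and blue-badge grants T40 (Rule 3).
Holding black-key and T40 grants ivory-badge (Rule 5).
Holding C29 and ivory-badge grants C23 (Rule 2).
Holding C23 and L29 grants teal-clearance (Rule 4).
ivory-badge: reached.
teal-clearance: reached.
C23: reached.
T40: reached.
All 4 are reached.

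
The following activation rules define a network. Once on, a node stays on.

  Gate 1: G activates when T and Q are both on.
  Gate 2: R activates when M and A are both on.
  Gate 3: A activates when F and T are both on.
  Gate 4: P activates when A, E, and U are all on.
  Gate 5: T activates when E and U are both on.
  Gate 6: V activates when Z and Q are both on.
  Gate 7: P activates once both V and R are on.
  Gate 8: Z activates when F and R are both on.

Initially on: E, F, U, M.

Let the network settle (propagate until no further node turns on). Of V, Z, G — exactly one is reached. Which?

Z

E and U are on, so T activates (Gate 5).
Gate 3: F and T on → A on.
Gate 2: M and A on → R on.
Gate 8: F and R on → Z on.
G would need T and Q (Gate 1), but Q never turns on. V would need Z and Q (Gate 6), but Q never turns on.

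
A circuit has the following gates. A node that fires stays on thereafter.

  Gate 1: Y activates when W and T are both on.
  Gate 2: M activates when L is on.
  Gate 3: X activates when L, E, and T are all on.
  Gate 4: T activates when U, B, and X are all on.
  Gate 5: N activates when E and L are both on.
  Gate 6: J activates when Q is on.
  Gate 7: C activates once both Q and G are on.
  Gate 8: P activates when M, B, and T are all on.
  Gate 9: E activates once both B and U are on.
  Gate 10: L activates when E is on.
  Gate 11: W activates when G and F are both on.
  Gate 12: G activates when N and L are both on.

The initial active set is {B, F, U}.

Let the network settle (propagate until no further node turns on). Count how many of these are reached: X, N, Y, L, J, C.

2

Gate 9: B and U on → E on.
E is on, so L activates (Gate 10).
Gate 5: E and L on → N on.
X would need L, E, and T (Gate 3), but T never turns on.
N: reached.
Y would need W and T (Gate 1), but T never turns on.
L: reached.
J would need Q (Gate 6), but Q never turns on.
C would need Q and G (Gate 7), but Q never turns on.
Reached: N and L — 2 of the 6.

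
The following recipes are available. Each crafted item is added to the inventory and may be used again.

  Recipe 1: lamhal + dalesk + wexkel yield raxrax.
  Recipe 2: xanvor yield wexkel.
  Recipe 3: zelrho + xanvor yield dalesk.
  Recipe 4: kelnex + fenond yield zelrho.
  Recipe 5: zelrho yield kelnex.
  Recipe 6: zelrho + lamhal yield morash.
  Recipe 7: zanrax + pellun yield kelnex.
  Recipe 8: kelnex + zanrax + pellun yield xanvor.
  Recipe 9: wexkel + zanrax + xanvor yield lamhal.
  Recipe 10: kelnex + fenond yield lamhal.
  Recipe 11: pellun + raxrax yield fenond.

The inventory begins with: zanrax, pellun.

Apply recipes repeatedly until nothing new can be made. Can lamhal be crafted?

Using Recipe 7, zanrax and pellun make kelnex.
Using Recipe 8, kelnex, zanrax, and pellun make xanvor.
xanvor → wexkel (Recipe 2).
Using Recipe 9, wexkel, zanrax, and xanvor make lamhal.

Yes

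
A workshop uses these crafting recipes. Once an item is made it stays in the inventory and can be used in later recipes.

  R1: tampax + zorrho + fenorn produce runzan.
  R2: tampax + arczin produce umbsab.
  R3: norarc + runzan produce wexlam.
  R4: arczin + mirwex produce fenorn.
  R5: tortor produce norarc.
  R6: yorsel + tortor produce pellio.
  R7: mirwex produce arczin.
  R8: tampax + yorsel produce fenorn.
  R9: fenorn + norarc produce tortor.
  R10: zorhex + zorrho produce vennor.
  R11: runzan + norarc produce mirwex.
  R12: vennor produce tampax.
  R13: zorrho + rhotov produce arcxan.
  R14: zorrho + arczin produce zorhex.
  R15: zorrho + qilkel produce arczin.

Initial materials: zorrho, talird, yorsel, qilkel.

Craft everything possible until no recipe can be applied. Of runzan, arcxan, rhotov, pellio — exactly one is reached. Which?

runzan

zorrho + qilkel → arczin (R15).
zorrho + arczin → zorhex (R14).
zorhex + zorrho → vennor (R10).
vennor → tampax (R12).
Using R8, tampax and yorsel make fenorn.
Using R1, tampax, zorrho, and fenorn make runzan.
pellio would need yorsel and tortor (R6), but tortor is never obtained. No rule produces rhotov, and it is not given. arcxan would need zorrho and rhotov (R13), but rhotov is never obtained.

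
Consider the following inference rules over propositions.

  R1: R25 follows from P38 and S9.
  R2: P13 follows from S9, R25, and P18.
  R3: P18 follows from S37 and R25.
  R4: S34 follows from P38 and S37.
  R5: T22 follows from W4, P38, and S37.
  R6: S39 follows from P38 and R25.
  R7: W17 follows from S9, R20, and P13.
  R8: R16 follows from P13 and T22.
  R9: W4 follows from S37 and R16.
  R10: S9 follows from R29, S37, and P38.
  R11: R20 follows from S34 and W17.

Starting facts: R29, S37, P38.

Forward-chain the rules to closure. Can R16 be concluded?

No

R16 would need P13 and T22 (R8), but T22 is never established.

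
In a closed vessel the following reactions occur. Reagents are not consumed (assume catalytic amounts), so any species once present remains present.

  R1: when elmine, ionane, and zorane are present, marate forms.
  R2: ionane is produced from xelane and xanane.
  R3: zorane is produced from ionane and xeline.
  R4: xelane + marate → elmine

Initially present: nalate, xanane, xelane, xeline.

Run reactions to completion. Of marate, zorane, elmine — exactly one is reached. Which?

xelane and xanane present → ionane forms (R2).
ionane and xeline present → zorane forms (R3).
elmine would need xelane and marate (R4), but marate never forms. marate would need elmine, ionane, and zorane (R1), but elmine never forms.

zorane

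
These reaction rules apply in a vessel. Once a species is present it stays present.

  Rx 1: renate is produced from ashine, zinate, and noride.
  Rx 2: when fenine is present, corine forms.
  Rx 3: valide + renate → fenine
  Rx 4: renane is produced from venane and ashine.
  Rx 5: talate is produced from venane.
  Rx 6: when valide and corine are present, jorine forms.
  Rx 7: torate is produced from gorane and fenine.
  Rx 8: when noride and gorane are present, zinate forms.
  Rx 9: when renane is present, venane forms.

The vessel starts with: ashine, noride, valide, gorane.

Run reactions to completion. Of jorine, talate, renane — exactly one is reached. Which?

noride and gorane present → zinate forms (Rx 8).
ashine, zinate, and noride present → renate forms (Rx 1).
valide and renate present → fenine forms (Rx 3).
fenine present → corine forms (Rx 2).
valide and corine present → jorine forms (Rx 6).
renane would need venane and ashine (Rx 4), but venane never forms. talate would need venane (Rx 5), but venane never forms.

jorine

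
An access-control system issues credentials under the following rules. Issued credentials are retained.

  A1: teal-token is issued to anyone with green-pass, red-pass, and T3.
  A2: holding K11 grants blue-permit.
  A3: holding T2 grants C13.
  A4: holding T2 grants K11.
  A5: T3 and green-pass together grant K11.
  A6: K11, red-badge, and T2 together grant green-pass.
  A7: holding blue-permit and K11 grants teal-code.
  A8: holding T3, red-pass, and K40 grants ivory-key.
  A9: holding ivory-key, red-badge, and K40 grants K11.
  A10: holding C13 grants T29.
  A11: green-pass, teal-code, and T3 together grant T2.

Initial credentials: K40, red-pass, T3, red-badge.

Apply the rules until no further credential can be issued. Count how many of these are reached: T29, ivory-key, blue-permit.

2

Holding T3, red-pass, and K40 grants ivory-key (A8).
Holding ivory-key, red-badge, and K40 grants K11 (A9).
Holding K11 grants blue-permit (A2).
T29 would need C13 (A10), but C13 is never granted.
ivory-key: reached.
blue-permit: reached.
Reached: ivory-key and blue-permit — 2 of the 3.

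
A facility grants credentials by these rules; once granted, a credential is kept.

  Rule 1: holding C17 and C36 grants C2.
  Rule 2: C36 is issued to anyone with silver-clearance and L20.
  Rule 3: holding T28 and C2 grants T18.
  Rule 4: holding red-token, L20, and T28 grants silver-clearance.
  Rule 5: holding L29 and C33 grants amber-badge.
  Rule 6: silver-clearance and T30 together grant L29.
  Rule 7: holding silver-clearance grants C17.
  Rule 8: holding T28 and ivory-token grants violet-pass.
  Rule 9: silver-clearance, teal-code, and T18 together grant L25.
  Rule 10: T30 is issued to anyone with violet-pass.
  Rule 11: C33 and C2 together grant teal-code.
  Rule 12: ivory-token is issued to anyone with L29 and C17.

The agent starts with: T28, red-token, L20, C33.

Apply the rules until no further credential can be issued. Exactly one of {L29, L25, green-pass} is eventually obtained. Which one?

L25

Holding red-token, L20, and T28 grants silver-clearance (Rule 4).
Holding silver-clearance and L20 grants C36 (Rule 2).
Holding silver-clearance grants C17 (Rule 7).
Holding C17 and C36 grants C2 (Rule 1).
Holding C33 and C2 grants teal-code (Rule 11).
Holding T28 and C2 grants T18 (Rule 3).
Holding silver-clearance, teal-code, and T18 grants L25 (Rule 9).
No rule produces green-pass, and it is not given. L29 would need silver-clearance and T30 (Rule 6), but T30 is never granted.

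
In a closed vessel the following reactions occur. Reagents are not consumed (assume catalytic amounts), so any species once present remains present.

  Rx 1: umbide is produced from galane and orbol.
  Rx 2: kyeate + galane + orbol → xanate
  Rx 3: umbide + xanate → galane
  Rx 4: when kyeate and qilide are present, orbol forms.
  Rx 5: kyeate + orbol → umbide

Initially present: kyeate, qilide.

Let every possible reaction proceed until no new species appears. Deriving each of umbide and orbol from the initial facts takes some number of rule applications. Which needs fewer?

orbol

orbol: kyeate and qilide present → orbol forms (Rx 4). [1 rule application]
umbide: kyeate and qilide present → orbol forms (Rx 4). kyeate and orbol present → umbide forms (Rx 5). [2 rule applications]
orbol needs fewer.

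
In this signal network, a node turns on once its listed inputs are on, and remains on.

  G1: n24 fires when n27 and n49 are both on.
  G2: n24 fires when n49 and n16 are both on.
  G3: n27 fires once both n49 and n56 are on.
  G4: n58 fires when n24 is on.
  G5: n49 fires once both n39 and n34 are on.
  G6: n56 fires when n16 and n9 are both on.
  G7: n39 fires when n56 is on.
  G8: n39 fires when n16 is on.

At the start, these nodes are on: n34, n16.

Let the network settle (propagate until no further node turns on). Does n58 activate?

Yes

n16 is on, so n39 fires (G8).
n39 and n34 are on, so n49 fires (G5).
n49 and n16 are on, so n24 fires (G2).
n24 is on, so n58 fires (G4).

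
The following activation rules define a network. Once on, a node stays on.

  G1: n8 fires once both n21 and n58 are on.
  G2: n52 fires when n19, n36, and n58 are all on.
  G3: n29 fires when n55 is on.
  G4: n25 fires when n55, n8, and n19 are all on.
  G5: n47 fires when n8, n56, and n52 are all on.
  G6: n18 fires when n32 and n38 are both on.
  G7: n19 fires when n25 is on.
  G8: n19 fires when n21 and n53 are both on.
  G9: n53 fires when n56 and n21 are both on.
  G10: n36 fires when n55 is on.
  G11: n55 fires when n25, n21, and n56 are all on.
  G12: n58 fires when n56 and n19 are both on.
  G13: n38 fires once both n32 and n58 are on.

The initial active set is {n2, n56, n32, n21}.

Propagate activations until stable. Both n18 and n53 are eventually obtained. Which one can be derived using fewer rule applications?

n53: G9: n56 and n21 on → n53 on. [1 rule application]
n18: n56 and n21 are on, so n53 fires (G9). n21 and n53 are on, so n19 fires (G8). n56 and n19 are on, so n58 fires (G12). G13: n32 and n58 on → n38 on. n32 and n38 are on, so n18 fires (G6). [5 rule applications]
n53 needs fewer.

n53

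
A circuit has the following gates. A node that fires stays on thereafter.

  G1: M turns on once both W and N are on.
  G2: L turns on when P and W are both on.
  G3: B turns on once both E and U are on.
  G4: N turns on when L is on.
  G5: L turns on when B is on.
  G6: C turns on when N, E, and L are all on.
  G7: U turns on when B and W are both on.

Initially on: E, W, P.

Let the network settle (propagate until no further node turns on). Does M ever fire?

Yes

G2: P and W on → L on.
L is on, so N turns on (G4).
G1: W and N on → M on.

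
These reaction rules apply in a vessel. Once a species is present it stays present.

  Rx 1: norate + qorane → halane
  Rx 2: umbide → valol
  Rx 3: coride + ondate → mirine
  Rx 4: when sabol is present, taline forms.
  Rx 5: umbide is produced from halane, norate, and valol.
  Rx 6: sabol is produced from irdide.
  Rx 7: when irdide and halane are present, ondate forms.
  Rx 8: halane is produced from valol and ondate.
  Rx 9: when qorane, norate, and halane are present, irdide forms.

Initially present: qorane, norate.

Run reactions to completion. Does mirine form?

No

mirine would need coride and ondate (Rx 3), but coride never forms.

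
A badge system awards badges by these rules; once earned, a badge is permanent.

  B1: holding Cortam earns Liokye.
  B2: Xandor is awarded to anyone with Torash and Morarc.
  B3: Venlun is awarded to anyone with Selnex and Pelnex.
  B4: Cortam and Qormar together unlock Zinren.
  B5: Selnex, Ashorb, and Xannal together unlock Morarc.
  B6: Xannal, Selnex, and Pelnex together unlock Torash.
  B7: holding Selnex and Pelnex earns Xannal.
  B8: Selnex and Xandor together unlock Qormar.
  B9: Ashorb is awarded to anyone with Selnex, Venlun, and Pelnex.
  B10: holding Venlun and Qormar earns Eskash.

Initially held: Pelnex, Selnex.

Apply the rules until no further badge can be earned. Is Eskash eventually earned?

Yes

With Selnex and Pelnex, Xannal is earned (B7).
With Selnex and Pelnex, Venlun is earned (B3).
With Xannal, Selnex, and Pelnex, Torash is earned (B6).
With Selnex, Venlun, and Pelnex, Ashorb is earned (B9).
With Selnex, Ashorb, and Xannal, Morarc is earned (B5).
With Torash and Morarc, Xandor is earned (B2).
With Selnex and Xandor, Qormar is earned (B8).
With Venlun and Qormar, Eskash is earned (B10).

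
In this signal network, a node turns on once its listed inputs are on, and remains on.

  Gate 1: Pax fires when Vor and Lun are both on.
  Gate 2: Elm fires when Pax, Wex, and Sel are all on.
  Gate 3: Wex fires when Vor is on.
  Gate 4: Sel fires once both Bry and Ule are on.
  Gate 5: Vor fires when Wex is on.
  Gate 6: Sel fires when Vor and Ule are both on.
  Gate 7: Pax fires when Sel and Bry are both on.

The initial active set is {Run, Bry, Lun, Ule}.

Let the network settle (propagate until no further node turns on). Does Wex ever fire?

Wex would need Vor (Gate 3), but Vor never turns on.

No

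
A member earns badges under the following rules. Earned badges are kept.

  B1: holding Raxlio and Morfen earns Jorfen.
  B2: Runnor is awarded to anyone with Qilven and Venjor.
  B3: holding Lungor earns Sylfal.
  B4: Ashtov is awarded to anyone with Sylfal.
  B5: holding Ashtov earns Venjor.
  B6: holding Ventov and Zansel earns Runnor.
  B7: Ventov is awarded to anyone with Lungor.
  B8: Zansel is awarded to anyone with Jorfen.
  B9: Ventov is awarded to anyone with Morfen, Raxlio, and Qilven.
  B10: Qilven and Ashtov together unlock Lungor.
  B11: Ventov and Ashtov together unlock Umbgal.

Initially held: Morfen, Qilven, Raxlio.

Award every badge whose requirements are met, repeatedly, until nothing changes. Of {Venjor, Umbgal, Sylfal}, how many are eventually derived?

0

Venjor would need Ashtov (B5), but Ashtov is never earned.
Umbgal would need Ventov and Ashtov (B11), but Ashtov is never earned.
Sylfal would need Lungor (B3), but Lungor is never earned.
None of the 3 are reached.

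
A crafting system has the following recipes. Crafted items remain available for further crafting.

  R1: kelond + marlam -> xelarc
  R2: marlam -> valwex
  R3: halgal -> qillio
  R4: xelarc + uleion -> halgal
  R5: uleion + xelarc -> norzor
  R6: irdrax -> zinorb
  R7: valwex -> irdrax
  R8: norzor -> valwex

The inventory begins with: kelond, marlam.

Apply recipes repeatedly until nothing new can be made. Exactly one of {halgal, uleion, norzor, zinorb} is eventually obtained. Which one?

zinorb

Using R2, marlam makes valwex.
Using R7, valwex makes irdrax.
irdrax -> zinorb (R6).
halgal would need xelarc and uleion (R4), but uleion is never obtained. No rule produces uleion, and it is not given. norzor would need uleion and xelarc (R5), but uleion is never obtained.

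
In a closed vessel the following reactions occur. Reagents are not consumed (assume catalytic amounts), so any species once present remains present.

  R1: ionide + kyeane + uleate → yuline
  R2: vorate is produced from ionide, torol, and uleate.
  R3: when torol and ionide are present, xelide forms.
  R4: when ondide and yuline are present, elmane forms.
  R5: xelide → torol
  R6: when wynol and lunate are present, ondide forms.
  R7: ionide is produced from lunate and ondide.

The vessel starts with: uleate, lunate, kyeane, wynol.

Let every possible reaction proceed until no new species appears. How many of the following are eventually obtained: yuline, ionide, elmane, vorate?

3

wynol and lunate present → ondide forms (R6).
lunate and ondide present → ionide forms (R7).
ionide, kyeane, and uleate present → yuline forms (R1).
ondide and yuline present → elmane forms (R4).
yuline: reached.
ionide: reached.
elmane: reached.
vorate would need ionide, torol, and uleate (R2), but torol never forms.
Reached: yuline, ionide, and elmane — 3 of the 4.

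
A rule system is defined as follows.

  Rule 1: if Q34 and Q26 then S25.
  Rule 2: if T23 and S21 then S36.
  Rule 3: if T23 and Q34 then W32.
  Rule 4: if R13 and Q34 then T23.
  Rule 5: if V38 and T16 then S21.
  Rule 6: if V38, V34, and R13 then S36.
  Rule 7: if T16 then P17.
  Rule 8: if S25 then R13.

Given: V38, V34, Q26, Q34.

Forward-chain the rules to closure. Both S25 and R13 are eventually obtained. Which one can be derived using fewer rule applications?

S25: Q34 and Q26 hold, so S25 follows (Rule 1). [1 rule application]
R13: From Q34 and Q26, Rule 1 gives S25. S25 holds, so R13 follows (Rule 8). [2 rule applications]
S25 needs fewer.

S25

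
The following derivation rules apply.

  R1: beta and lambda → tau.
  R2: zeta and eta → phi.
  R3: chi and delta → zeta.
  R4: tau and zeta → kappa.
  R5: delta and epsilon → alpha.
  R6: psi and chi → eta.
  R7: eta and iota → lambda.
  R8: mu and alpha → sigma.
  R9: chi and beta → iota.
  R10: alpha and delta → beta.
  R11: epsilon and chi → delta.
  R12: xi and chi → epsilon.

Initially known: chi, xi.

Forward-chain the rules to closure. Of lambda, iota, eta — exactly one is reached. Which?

From xi and chi, R12 gives epsilon.
epsilon and chi hold, so delta follows (R11).
From delta and epsilon, R5 gives alpha.
alpha and delta hold, so beta follows (R10).
From chi and beta, R9 gives iota.
eta would need psi and chi (R6), but psi is never established. lambda would need eta and iota (R7), but eta is never established.

iota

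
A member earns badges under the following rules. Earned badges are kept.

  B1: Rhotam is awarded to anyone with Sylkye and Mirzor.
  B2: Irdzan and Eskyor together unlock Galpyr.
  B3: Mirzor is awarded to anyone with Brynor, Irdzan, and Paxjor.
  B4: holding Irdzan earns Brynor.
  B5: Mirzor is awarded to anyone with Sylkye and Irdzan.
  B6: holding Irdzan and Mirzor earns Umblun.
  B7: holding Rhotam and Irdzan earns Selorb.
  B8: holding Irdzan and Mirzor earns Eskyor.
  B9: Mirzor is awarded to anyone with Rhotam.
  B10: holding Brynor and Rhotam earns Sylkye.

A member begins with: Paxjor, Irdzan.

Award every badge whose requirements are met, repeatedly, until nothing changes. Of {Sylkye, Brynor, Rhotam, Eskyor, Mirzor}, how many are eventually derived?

3

With Irdzan, Brynor is earned (B4).
With Brynor, Irdzan, and Paxjor, Mirzor is earned (B3).
With Irdzan and Mirzor, Eskyor is earned (B8).
Sylkye would need Brynor and Rhotam (B10), but Rhotam is never earned.
Brynor: reached.
Rhotam would need Sylkye and Mirzor (B1), but Sylkye is never earned.
Eskyor: reached.
Mirzor: reached.
Reached: Brynor, Eskyor, and Mirzor — 3 of the 5.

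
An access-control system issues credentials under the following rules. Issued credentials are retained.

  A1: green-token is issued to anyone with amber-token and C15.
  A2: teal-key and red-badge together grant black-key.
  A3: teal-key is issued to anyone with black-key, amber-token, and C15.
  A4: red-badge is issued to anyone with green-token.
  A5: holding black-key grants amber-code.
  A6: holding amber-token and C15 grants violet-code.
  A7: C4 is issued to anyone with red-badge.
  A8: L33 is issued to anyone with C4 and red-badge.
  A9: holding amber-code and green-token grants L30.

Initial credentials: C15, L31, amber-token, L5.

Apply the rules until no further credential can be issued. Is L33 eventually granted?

Yes

Holding amber-token and C15 grants green-token (A1).
Holding green-token grants red-badge (A4).
Holding red-badge grants C4 (A7).
Holding C4 and red-badge grants L33 (A8).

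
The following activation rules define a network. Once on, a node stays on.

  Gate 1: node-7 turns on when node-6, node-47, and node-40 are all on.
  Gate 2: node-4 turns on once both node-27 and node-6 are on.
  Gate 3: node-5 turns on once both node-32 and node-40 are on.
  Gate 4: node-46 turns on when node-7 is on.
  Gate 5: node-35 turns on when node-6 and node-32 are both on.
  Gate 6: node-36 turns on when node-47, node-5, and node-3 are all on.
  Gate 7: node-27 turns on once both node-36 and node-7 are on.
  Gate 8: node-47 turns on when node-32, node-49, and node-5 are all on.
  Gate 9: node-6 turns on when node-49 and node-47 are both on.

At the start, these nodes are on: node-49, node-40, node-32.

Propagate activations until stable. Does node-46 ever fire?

Yes

Gate 3: node-32 and node-40 on → node-5 on.
node-32, node-49, and node-5 are on, so node-47 turns on (Gate 8).
node-49 and node-47 are on, so node-6 turns on (Gate 9).
node-6, node-47, and node-40 are on, so node-7 turns on (Gate 1).
node-7 is on, so node-46 turns on (Gate 4).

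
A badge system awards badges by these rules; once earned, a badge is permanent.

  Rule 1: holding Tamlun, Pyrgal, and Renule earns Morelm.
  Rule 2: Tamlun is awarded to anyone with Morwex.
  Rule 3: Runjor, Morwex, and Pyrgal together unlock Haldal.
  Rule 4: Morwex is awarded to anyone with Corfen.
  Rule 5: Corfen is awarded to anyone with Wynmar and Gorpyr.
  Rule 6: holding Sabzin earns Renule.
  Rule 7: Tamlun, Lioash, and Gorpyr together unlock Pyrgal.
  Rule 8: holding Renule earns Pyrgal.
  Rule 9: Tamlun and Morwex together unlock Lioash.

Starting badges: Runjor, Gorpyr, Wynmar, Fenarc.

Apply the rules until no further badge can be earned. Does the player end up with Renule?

Renule would need Sabzin (Rule 6), but Sabzin is never earned.

No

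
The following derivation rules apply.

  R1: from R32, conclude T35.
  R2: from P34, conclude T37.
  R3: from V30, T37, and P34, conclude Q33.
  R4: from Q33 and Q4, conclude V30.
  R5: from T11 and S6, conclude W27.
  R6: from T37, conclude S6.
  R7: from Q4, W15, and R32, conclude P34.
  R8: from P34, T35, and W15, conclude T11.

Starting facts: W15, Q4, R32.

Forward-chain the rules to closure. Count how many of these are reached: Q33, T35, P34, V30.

2

Q4, W15, and R32 hold, so P34 follows (R7).
R32 holds, so T35 follows (R1).
Q33 would need V30, T37, and P34 (R3), but V30 is never established.
T35: reached.
P34: reached.
V30 would need Q33 and Q4 (R4), but Q33 is never established.
Reached: T35 and P34 — 2 of the 4.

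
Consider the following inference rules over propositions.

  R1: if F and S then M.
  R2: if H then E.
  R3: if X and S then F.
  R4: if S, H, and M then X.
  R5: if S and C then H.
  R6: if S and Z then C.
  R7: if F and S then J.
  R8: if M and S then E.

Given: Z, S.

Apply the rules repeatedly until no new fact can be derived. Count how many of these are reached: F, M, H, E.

S and Z hold, so C follows (R6).
S and C hold, so H follows (R5).
From H, R2 gives E.
F would need X and S (R3), but X is never established.
M would need F and S (R1), but F is never established.
H: reached.
E: reached.
Reached: H and E — 2 of the 4.

2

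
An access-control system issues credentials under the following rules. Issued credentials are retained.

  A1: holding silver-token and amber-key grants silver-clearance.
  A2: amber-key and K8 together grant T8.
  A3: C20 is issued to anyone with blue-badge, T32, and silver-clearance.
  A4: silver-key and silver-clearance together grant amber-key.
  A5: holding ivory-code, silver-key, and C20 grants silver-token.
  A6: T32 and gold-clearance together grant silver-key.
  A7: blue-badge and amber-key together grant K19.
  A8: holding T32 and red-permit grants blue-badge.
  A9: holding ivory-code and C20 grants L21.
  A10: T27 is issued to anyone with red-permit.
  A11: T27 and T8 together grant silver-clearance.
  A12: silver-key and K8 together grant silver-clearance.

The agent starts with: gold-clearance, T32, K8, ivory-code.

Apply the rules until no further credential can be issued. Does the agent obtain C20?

C20 would need blue-badge, T32, and silver-clearance (A3), but blue-badge is never granted.

No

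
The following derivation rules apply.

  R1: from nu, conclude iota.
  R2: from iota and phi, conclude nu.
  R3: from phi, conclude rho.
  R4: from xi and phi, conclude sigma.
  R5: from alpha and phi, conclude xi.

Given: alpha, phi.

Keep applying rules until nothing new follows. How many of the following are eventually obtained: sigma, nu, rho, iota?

From alpha and phi, R5 gives xi.
From phi, R3 gives rho.
xi and phi hold, so sigma follows (R4).
sigma: reached.
nu would need iota and phi (R2), but iota is never established.
rho: reached.
iota would need nu (R1), but nu is never established.
Reached: sigma and rho — 2 of the 4.

2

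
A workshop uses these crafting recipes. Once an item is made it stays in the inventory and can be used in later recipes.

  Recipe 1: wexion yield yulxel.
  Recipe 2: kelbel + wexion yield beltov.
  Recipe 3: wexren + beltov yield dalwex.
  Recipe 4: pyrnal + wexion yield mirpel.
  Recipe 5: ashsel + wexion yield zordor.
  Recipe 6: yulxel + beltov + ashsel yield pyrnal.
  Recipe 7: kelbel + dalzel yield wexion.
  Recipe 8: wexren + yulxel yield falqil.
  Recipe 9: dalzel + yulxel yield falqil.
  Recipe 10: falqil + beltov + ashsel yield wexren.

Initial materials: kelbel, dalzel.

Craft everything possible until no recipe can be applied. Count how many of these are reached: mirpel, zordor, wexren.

0

mirpel would need pyrnal and wexion (Recipe 4), but pyrnal is never obtained.
zordor would need ashsel and wexion (Recipe 5), but ashsel is never obtained.
wexren would need falqil, beltov, and ashsel (Recipe 10), but ashsel is never obtained.
None of the 3 are reached.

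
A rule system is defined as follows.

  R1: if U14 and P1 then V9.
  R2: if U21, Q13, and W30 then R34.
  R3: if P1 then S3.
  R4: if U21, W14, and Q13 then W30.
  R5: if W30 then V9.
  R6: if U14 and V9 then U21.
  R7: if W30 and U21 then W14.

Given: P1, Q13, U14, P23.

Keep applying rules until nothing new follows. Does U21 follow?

Yes

U14 and P1 hold, so V9 follows (R1).
From U14 and V9, R6 gives U21.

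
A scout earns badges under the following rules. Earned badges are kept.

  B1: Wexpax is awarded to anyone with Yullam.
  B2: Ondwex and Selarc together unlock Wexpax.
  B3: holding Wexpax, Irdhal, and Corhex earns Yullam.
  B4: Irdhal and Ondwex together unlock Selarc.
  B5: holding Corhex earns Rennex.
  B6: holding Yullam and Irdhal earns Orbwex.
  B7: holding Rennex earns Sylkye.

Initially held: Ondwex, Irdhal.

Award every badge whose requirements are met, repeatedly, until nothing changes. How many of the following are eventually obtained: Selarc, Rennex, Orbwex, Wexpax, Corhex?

2

With Irdhal and Ondwex, Selarc is earned (B4).
With Ondwex and Selarc, Wexpax is earned (B2).
Selarc: reached.
Rennex would need Corhex (B5), but Corhex is never earned.
Orbwex would need Yullam and Irdhal (B6), but Yullam is never earned.
Wexpax: reached.
No rule produces Corhex, and it is not given.
Reached: Selarc and Wexpax — 2 of the 5.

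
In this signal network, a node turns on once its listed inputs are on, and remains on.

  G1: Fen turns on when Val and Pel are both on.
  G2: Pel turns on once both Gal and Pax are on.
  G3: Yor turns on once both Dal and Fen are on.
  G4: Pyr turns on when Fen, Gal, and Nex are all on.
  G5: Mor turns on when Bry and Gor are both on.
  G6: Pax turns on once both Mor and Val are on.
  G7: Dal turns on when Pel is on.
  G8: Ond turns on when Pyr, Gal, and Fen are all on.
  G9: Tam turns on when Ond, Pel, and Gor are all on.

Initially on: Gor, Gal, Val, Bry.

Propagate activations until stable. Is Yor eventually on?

Yes

Bry and Gor are on, so Mor turns on (G5).
Mor and Val are on, so Pax turns on (G6).
G2: Gal and Pax on → Pel on.
Pel is on, so Dal turns on (G7).
G1: Val and Pel on → Fen on.
G3: Dal and Fen on → Yor on.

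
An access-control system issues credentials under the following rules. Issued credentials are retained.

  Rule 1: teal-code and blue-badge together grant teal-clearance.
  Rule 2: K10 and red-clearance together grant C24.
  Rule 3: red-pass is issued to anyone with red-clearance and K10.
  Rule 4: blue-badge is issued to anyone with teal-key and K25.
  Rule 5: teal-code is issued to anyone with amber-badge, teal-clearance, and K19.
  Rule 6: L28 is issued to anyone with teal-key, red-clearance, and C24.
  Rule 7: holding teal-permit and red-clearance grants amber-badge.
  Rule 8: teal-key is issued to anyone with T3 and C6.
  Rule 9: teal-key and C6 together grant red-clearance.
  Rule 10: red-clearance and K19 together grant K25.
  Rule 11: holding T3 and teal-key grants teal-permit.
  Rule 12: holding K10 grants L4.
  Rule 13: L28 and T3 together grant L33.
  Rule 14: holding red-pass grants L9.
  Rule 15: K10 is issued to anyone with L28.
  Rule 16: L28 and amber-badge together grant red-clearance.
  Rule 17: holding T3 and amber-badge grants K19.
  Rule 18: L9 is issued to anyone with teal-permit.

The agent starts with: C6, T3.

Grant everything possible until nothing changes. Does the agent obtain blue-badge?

Yes

Holding T3 and C6 grants teal-key (Rule 8).
Holding T3 and teal-key grants teal-permit (Rule 11).
Holding teal-key and C6 grants red-clearance (Rule 9).
Holding teal-permit and red-clearance grants amber-badge (Rule 7).
Holding T3 and amber-badge grants K19 (Rule 17).
Holding red-clearance and K19 grants K25 (Rule 10).
Holding teal-key and K25 grants blue-badge (Rule 4).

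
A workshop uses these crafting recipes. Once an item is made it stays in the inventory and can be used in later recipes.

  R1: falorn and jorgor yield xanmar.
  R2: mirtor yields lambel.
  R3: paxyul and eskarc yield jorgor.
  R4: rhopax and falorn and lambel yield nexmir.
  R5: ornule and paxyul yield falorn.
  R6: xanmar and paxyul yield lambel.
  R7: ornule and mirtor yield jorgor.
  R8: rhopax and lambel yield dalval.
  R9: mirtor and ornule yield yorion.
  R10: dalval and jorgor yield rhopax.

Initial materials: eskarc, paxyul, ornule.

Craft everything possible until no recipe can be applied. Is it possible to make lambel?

Yes

Using R3, paxyul and eskarc make jorgor.
Using R5, ornule and paxyul make falorn.
falorn and jorgor → xanmar (R1).
Using R6, xanmar and paxyul make lambel.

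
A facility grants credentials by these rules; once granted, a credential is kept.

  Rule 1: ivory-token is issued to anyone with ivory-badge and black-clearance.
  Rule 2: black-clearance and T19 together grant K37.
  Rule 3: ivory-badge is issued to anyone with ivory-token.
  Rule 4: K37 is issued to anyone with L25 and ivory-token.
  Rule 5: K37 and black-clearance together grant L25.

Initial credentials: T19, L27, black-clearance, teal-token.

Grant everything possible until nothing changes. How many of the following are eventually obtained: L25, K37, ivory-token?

Holding black-clearance and T19 grants K37 (Rule 2).
Holding K37 and black-clearance grants L25 (Rule 5).
L25: reached.
K37: reached.
ivory-token would need ivory-badge and black-clearance (Rule 1), but ivory-badge is never granted.
Reached: L25 and K37 — 2 of the 3.

2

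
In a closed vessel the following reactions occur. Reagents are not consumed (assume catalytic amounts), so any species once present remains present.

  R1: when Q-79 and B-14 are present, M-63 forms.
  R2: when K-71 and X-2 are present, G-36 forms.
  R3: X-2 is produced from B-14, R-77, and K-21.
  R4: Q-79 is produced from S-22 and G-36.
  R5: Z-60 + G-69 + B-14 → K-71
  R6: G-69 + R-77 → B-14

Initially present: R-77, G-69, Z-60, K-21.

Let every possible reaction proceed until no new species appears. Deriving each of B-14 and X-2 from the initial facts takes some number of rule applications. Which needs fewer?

B-14: G-69 and R-77 present → B-14 forms (R6). [1 rule application]
X-2: G-69 and R-77 present → B-14 forms (R6). B-14, R-77, and K-21 present → X-2 forms (R3). [2 rule applications]
B-14 needs fewer.

B-14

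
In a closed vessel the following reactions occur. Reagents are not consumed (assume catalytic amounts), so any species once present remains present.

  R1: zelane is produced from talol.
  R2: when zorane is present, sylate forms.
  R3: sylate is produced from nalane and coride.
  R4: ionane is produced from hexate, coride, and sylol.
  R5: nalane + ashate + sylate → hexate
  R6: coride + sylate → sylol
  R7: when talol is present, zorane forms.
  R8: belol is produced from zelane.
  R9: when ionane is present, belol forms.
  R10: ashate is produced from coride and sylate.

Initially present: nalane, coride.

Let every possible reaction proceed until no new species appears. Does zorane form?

zorane would need talol (R7), but talol never forms.

No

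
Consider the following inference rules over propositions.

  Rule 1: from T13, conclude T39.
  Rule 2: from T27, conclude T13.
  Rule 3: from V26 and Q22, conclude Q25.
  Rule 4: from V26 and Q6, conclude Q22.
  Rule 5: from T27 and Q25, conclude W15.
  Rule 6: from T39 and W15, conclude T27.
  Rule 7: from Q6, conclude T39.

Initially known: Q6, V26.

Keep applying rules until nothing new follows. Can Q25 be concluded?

V26 and Q6 hold, so Q22 follows (Rule 4).
V26 and Q22 hold, so Q25 follows (Rule 3).

Yes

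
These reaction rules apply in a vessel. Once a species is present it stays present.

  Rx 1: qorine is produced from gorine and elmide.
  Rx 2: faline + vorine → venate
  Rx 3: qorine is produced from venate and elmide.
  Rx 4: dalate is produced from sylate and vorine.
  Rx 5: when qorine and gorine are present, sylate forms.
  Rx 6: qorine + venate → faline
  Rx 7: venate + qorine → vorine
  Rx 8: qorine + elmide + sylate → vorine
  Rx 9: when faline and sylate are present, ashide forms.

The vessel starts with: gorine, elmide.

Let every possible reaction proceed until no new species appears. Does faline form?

No

faline would need qorine and venate (Rx 6), but venate never forms.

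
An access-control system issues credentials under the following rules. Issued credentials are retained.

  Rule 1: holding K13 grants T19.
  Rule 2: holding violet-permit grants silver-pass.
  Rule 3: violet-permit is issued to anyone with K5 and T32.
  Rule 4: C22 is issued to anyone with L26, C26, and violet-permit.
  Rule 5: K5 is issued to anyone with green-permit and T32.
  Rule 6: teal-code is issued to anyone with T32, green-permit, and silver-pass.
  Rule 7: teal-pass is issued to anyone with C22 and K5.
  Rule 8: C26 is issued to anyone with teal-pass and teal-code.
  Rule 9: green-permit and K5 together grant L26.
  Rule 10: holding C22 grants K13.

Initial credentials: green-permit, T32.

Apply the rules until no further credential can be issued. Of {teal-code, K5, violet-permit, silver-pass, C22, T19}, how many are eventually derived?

4

Holding green-permit and T32 grants K5 (Rule 5).
Holding K5 and T32 grants violet-permit (Rule 3).
Holding violet-permit grants silver-pass (Rule 2).
Holding T32, green-permit, and silver-pass grants teal-code (Rule 6).
teal-code: reached.
K5: reached.
violet-permit: reached.
silver-pass: reached.
C22 would need L26, C26, and violet-permit (Rule 4), but C26 is never granted.
T19 would need K13 (Rule 1), but K13 is never granted.
Reached: teal-code, K5, violet-permit, and silver-pass — 4 of the 6.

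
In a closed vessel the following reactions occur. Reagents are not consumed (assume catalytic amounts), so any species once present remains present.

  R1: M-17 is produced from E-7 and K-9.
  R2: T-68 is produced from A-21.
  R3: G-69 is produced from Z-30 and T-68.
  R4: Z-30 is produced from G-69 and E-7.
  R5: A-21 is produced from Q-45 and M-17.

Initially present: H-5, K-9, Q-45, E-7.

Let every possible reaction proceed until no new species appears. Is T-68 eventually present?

E-7 and K-9 present → M-17 forms (R1).
Q-45 and M-17 present → A-21 forms (R5).
A-21 present → T-68 forms (R2).

Yes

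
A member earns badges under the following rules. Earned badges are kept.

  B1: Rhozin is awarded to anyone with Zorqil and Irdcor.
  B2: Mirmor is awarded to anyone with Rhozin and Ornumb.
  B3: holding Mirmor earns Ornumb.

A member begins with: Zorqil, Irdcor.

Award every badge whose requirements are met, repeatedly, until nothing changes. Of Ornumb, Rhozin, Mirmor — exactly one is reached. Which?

Rhozin

With Zorqil and Irdcor, Rhozin is earned (B1).
Ornumb would need Mirmor (B3), but Mirmor is never earned. Mirmor would need Rhozin and Ornumb (B2), but Ornumb is never earned.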